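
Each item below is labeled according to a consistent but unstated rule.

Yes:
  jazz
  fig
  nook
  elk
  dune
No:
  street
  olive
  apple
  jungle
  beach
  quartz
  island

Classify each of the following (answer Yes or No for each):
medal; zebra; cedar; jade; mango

No, No, No, Yes, No

One predicate separates the groups cleanly: length ≤ 4.
medal: length 5, doesn't match → No.
zebra: length 5, doesn't match → No.
cedar: length 5, doesn't match → No.
jade: length 4, passes → Yes.
mango: length 5, doesn't match → No.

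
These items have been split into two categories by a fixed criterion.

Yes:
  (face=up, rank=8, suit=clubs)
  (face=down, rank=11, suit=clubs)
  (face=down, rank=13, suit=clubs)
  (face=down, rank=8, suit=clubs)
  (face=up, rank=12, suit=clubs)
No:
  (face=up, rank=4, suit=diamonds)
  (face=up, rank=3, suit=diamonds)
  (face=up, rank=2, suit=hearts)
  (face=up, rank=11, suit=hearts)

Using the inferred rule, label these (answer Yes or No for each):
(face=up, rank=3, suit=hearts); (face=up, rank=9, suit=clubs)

No, Yes

Checking candidate rules against both groups, what survives is: suit is clubs.
(face=up, rank=3, suit=hearts) → suit is hearts → No. (face=up, rank=9, suit=clubs) → suit is clubs → Yes.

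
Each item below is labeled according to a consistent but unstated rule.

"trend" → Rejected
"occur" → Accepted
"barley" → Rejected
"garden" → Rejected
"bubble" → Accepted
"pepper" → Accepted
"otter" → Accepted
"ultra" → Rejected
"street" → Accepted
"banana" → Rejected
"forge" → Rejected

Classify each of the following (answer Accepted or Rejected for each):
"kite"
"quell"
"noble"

Rejected, Accepted, Rejected

The rule appears to be: has a double letter.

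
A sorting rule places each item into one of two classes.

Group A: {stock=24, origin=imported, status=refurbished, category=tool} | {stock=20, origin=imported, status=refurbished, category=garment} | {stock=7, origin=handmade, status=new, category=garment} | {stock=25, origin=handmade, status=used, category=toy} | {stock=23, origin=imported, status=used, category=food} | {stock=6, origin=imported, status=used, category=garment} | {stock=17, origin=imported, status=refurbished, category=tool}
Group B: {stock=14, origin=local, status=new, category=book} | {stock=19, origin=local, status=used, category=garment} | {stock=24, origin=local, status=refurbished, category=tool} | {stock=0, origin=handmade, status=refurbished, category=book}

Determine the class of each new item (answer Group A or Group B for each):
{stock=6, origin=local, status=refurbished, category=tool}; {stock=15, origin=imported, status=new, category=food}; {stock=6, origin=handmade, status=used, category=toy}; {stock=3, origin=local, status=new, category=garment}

Group B, Group A, Group A, Group B

The pattern is that an item is 'Group A' exactly when: origin is not local AND stock ≥ 6.
{stock=6, origin=local, status=refurbished, category=tool} — origin is local, stock = 6, hence Group B.
{stock=15, origin=imported, status=new, category=food} — origin is imported, stock = 15, hence Group A.
{stock=6, origin=handmade, status=used, category=toy} — origin is handmade, stock = 6, hence Group A.
{stock=3, origin=local, status=new, category=garment} — origin is local, stock = 3, hence Group B.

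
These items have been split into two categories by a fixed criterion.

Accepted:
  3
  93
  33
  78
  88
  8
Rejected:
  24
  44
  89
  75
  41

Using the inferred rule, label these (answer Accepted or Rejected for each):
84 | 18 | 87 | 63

Rejected, Accepted, Rejected, Accepted

Looking at the examples, the only property every 'Accepted' case has and every 'Rejected' case lacks is: ≡ 3 (mod 5).
84: 84 mod 5 = 4, lacks this property → Rejected. 18: 18 mod 5 = 3, qualifies → Accepted. 87: 87 mod 5 = 2, lacks this property → Rejected. 63: 63 mod 5 = 3, qualifies → Accepted.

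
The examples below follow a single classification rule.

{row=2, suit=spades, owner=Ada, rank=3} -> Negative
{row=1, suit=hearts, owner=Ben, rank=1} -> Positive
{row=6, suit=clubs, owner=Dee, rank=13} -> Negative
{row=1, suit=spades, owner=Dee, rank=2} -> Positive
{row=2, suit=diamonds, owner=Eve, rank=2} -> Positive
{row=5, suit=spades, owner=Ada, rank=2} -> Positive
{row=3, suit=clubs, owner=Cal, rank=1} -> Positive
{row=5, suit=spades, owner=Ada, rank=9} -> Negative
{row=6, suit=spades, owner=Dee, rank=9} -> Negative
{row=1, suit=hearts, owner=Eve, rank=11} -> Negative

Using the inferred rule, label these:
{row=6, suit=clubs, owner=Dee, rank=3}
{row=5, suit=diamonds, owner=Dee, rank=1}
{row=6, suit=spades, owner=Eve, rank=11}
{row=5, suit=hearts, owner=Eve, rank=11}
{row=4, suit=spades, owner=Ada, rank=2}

'Positive' ⟺ rank ≤ 2.
{row=6, suit=clubs, owner=Dee, rank=3}: rank = 3 — fails this test, so Negative.
{row=5, suit=diamonds, owner=Dee, rank=1}: rank = 1 — meets the rule, so Positive.
{row=6, suit=spades, owner=Eve, rank=11}: rank = 11 — fails this test, so Negative.
{row=5, suit=hearts, owner=Eve, rank=11}: rank = 11 — fails this test, so Negative.
{row=4, suit=spades, owner=Ada, rank=2}: rank = 2 — meets the rule, so Positive.

Negative, Positive, Negative, Negative, Positive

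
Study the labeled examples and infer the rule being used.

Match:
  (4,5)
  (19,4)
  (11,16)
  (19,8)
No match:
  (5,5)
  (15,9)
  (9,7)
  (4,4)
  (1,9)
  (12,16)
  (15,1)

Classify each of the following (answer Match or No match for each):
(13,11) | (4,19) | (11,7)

No match, Match, No match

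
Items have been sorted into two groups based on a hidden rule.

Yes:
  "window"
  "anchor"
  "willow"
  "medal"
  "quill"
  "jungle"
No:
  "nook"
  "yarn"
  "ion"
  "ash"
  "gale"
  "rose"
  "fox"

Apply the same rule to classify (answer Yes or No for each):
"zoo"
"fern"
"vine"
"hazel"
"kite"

The pattern is that an item is 'Yes' exactly when: length ≥ 5.
"zoo": length 3, doesn't match → No. "fern": length 4, doesn't match → No. "vine": length 4, doesn't match → No. "hazel": length 5, satisfies this → Yes. "kite": length 4, doesn't match → No.

No, No, No, Yes, No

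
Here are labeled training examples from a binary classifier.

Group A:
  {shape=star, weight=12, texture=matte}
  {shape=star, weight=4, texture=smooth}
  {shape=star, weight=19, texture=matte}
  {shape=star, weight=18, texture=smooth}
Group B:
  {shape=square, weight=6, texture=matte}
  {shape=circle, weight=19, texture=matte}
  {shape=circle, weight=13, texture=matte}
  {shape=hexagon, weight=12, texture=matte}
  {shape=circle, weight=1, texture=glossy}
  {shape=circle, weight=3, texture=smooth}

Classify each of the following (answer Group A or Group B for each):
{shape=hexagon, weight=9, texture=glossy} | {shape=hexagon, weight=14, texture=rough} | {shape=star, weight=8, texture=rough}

The common property of the 'Group A' items is: shape is star. No 'Group B' item has it.
{shape=hexagon, weight=9, texture=glossy}: shape is hexagon — doesn't match, so Group B.
{shape=hexagon, weight=14, texture=rough}: shape is hexagon — doesn't match, so Group B.
{shape=star, weight=8, texture=rough}: shape is star — has this property, so Group A.

Group B, Group B, Group A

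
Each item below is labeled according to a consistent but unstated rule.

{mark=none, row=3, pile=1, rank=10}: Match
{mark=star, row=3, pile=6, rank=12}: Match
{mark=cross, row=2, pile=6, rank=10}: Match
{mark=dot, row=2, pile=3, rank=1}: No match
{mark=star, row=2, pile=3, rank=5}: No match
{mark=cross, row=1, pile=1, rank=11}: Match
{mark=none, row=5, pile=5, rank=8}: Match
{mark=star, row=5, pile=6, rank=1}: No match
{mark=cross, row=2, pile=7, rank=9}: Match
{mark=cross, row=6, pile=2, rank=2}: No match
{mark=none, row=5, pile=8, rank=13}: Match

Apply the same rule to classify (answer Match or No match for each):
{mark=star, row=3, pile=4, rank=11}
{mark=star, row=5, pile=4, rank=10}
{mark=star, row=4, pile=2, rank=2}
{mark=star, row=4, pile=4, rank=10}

The common property of the 'Match' items is: rank ≥ 8. No 'No match' item has it.
{mark=star, row=3, pile=4, rank=11} → rank = 11 → Match.
{mark=star, row=5, pile=4, rank=10} → rank = 10 → Match.
{mark=star, row=4, pile=2, rank=2} → rank = 2 → No match.
{mark=star, row=4, pile=4, rank=10} → rank = 10 → Match.

Match, Match, No match, Match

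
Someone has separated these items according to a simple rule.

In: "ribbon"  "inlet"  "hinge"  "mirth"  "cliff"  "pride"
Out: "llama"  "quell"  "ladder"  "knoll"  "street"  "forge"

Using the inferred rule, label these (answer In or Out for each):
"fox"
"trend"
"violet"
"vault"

Out, Out, In, Out

The distinguishing property — contains 'i' — holds for all the 'In' cases and none of the 'Out' cases.
"fox": no 'i', fails the rule → Out.
"trend": no 'i', fails the rule → Out.
"violet": has 'i', checks out → In.
"vault": no 'i', fails the rule → Out.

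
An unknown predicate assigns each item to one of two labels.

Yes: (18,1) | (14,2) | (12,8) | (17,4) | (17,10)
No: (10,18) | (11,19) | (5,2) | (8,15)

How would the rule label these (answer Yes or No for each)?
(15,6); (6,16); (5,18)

Yes, No, No

Rule: first ≥ 12. This holds for each 'Yes' example and fails for each 'No' one.
(15,6): first 15 — passes, so Yes.
(6,16): first 6 — does not satisfy this, so No.
(5,18): first 5 — does not satisfy this, so No.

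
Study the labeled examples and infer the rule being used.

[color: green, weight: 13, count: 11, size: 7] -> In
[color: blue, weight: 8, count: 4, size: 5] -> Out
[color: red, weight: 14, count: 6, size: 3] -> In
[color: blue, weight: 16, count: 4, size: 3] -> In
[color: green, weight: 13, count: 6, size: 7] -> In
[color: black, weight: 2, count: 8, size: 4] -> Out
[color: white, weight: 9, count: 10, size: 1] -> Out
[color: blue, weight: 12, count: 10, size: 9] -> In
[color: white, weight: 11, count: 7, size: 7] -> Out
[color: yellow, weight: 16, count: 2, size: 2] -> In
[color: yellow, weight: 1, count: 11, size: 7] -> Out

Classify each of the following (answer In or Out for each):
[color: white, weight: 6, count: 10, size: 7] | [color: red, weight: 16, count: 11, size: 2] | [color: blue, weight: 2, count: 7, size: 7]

A rule that fits every label: weight ≥ 12 — true of each 'In' example, false of each 'Out' one.

Out, In, Out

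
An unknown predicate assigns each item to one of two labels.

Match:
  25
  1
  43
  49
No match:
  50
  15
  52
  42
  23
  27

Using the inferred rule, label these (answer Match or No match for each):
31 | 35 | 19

The simplest hypothesis consistent with all the labels is: ≡ 1 (mod 6).
Match: 31, since 31 mod 6 = 1. No match: 35, since 35 mod 6 = 5. Match: 19, since 19 mod 6 = 1.

Match, No match, Match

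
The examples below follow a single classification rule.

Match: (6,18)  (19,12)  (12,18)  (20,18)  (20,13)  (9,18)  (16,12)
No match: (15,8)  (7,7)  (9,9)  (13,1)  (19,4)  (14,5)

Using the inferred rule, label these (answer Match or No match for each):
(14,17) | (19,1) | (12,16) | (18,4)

The classifier is using: sum ≥ 24.

Match, No match, Match, No match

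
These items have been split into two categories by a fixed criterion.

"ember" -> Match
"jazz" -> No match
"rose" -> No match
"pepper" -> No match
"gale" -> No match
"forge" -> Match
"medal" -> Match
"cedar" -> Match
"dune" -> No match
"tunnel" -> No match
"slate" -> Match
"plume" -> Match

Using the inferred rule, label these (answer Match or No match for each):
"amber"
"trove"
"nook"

A rule that fits every label: odd length — true of each 'Match' example, false of each 'No match' one.

Match, Match, No match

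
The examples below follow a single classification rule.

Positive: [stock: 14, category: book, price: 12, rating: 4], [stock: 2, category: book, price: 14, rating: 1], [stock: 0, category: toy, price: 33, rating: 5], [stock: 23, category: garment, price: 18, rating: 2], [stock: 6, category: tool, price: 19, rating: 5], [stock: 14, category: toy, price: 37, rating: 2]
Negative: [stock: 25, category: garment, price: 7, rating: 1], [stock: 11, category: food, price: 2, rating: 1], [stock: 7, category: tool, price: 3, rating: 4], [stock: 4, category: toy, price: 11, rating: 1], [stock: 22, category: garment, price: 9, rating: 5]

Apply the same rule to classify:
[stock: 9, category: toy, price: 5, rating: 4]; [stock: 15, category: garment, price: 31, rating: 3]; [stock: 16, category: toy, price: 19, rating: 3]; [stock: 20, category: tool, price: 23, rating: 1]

Negative, Positive, Positive, Positive

The common property of the 'Positive' items is: price ≥ 12. No 'Negative' item has it.
[stock: 9, category: toy, price: 5, rating: 4]: Negative (price = 5).
[stock: 15, category: garment, price: 31, rating: 3]: Positive (price = 31).
[stock: 16, category: toy, price: 19, rating: 3]: Positive (price = 19).
[stock: 20, category: tool, price: 23, rating: 1]: Positive (price = 23).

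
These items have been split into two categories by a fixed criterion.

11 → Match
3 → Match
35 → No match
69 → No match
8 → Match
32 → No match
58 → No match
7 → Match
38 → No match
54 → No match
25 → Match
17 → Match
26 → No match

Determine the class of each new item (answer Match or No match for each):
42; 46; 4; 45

One predicate separates the groups cleanly: at most 25.
42: 42 > 25 — does not satisfy this, so No match.
46: 46 > 25 — does not satisfy this, so No match.
4: 4 ≤ 25 — matches, so Match.
45: 45 > 25 — does not satisfy this, so No match.

No match, No match, Match, No match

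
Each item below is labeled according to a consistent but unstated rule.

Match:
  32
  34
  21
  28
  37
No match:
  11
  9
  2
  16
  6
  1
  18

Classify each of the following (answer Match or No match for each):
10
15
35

No match, No match, Match

The rule appears to be: at least 21.
10: 10 < 21 — doesn't qualify, so No match.
15: 15 < 21 — doesn't qualify, so No match.
35: 35 ≥ 21 — meets the rule, so Match.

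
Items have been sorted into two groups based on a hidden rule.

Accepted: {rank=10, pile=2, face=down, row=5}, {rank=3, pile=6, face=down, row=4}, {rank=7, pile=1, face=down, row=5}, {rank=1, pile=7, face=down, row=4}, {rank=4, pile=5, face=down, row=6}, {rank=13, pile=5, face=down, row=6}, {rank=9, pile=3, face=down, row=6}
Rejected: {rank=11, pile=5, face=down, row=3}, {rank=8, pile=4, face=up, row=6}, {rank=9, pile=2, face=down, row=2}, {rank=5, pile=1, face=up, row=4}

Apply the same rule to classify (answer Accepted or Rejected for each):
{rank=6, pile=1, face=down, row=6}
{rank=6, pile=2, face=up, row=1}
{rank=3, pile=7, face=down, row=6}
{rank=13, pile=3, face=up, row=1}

The classifier is using: face is down AND row ≥ 4.
{rank=6, pile=1, face=down, row=6} — face is down, row = 6, hence Accepted. {rank=6, pile=2, face=up, row=1} — face is up, row = 1, hence Rejected. {rank=3, pile=7, face=down, row=6} — face is down, row = 6, hence Accepted. {rank=13, pile=3, face=up, row=1} — face is up, row = 1, hence Rejected.

Accepted, Rejected, Accepted, Rejected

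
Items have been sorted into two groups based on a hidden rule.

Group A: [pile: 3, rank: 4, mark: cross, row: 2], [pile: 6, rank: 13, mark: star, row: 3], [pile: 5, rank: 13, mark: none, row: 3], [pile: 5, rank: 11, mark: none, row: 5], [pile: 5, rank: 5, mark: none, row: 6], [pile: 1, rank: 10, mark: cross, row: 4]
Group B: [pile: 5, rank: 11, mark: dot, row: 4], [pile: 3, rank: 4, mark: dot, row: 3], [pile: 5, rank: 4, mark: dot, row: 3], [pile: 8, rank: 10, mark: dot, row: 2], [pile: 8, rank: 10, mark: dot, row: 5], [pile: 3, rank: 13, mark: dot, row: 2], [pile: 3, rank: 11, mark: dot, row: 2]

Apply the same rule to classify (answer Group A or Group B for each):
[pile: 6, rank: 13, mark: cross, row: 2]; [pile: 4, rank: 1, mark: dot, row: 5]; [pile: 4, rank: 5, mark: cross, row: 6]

Group A, Group B, Group A

Looking at the examples, the only property every 'Group A' case has and every 'Group B' case lacks is: mark is not dot.
[pile: 6, rank: 13, mark: cross, row: 2]: Group A (mark is cross). [pile: 4, rank: 1, mark: dot, row: 5]: Group B (mark is dot). [pile: 4, rank: 5, mark: cross, row: 6]: Group A (mark is cross).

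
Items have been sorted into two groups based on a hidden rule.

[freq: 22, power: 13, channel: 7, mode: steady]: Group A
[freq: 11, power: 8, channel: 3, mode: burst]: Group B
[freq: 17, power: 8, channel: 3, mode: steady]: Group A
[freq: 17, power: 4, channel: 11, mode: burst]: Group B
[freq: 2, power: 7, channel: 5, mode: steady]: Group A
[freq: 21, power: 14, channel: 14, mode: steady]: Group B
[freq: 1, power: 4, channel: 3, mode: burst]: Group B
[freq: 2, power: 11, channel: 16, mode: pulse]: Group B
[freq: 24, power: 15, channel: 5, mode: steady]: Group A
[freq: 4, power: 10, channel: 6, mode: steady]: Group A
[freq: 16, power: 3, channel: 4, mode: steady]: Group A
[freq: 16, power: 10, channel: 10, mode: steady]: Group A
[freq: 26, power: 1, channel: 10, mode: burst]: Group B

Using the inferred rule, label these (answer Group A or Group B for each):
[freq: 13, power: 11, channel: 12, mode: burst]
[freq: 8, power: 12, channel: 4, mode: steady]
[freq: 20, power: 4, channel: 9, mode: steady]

Group B, Group A, Group A

The classifier is using: mode is steady AND channel ≤ 10.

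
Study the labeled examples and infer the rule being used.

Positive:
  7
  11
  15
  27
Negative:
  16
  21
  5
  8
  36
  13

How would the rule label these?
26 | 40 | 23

Every 'Positive' example satisfies: ≡ 3 (mod 4). None of the 'Negative' examples do.
26: 26 mod 4 = 2, doesn't match → Negative. 40: 40 mod 4 = 0, doesn't match → Negative. 23: 23 mod 4 = 3, fits → Positive.

Negative, Negative, Positive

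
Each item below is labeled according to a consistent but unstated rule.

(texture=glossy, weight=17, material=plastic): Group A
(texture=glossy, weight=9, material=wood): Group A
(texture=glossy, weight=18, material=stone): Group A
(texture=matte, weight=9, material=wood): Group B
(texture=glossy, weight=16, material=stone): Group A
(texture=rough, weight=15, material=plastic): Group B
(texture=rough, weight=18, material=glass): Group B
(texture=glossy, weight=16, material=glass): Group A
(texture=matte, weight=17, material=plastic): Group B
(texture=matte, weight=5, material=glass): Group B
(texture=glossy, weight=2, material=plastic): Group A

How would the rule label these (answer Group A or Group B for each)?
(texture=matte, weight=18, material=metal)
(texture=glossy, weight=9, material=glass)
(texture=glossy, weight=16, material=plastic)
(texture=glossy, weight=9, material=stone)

Group B, Group A, Group A, Group A

Looking at the examples, the only property every 'Group A' case has and every 'Group B' case lacks is: texture is glossy.
(texture=matte, weight=18, material=metal) → texture is matte → Group B. (texture=glossy, weight=9, material=glass) → texture is glossy → Group A. (texture=glossy, weight=16, material=plastic) → texture is glossy → Group A. (texture=glossy, weight=9, material=stone) → texture is glossy → Group A.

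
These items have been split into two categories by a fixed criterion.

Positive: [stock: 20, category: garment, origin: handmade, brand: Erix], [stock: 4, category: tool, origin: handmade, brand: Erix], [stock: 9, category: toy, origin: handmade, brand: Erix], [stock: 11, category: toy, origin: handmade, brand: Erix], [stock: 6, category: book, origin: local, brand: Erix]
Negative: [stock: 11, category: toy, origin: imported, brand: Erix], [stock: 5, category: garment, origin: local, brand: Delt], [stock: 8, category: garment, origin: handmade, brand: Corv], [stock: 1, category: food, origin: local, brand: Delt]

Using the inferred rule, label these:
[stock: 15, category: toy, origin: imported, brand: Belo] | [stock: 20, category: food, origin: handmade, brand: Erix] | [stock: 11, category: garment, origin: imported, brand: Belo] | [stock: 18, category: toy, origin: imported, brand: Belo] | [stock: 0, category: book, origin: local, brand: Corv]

Negative, Positive, Negative, Negative, Negative

The distinguishing property — origin is not imported AND brand is Erix — holds for all the 'Positive' cases and none of the 'Negative' cases.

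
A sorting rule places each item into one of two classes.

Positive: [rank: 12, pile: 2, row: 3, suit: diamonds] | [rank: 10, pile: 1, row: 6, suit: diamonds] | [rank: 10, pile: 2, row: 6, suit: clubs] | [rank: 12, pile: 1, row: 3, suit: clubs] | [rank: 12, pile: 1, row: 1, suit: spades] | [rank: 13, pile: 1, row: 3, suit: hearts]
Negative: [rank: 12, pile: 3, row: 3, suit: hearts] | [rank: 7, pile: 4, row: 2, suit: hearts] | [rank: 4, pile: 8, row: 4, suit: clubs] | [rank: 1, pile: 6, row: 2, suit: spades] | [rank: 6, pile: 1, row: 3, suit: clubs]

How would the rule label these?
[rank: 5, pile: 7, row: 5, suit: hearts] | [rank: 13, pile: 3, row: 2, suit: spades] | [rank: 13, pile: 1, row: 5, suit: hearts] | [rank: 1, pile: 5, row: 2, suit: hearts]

The common property of the 'Positive' items is: rank ≥ 7 AND pile ≤ 2. No 'Negative' item has it.

Negative, Negative, Positive, Negative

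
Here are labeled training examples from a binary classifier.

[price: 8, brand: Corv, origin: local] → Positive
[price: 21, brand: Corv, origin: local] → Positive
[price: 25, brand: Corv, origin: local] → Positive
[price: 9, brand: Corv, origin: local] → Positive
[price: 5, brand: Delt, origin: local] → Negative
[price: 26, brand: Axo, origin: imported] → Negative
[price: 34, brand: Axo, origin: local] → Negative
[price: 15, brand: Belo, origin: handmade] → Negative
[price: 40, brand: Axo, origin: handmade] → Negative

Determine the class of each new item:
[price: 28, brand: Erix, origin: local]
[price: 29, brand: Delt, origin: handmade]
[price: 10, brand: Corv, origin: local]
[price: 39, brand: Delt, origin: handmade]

'Positive' ⟺ brand is Corv.
[price: 28, brand: Erix, origin: local]: brand is Erix, does not pass → Negative.
[price: 29, brand: Delt, origin: handmade]: brand is Delt, does not pass → Negative.
[price: 10, brand: Corv, origin: local]: brand is Corv, meets the rule → Positive.
[price: 39, brand: Delt, origin: handmade]: brand is Delt, does not pass → Negative.

Negative, Negative, Positive, Negative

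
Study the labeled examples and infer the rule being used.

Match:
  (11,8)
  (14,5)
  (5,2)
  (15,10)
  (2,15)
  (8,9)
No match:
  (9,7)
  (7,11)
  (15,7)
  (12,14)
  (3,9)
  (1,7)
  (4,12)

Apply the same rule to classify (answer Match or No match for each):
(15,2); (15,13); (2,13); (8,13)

Rule: sum is odd. This holds for each 'Match' example and fails for each 'No match' one.
(15,2): Match (15+2 = 17).
(15,13): No match (15+13 = 28).
(2,13): Match (2+13 = 15).
(8,13): Match (8+13 = 21).

Match, No match, Match, Match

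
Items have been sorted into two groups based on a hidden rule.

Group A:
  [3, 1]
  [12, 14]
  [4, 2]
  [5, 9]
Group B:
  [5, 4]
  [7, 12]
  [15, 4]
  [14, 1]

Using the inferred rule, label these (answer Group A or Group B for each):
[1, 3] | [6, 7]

Checking candidate rules against both groups, what survives is: sum is even.
Group A: [1, 3], since 1+3 = 4. Group B: [6, 7], since 6+7 = 13.

Group A, Group B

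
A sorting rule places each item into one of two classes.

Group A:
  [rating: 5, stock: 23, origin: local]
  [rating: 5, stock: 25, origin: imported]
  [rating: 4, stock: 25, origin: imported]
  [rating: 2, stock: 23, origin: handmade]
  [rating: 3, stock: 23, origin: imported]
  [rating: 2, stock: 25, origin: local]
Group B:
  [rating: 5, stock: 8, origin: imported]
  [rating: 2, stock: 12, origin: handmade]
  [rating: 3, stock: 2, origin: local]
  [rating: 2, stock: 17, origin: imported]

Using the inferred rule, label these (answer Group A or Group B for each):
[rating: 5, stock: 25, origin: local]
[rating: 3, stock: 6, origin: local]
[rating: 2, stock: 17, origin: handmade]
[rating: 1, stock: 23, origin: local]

Group A, Group B, Group B, Group A

One predicate separates the groups cleanly: stock ≥ 23.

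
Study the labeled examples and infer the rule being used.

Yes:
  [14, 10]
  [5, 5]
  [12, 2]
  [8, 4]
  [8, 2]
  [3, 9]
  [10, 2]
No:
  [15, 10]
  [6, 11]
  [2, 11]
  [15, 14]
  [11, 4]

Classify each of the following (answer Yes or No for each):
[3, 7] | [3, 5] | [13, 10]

Rule: sum is even. This holds for each 'Yes' example and fails for each 'No' one.
[3, 7]: 3+7 = 10 — matches, so Yes. [3, 5]: 3+5 = 8 — matches, so Yes. [13, 10]: 13+10 = 23 — lacks this property, so No.

Yes, Yes, No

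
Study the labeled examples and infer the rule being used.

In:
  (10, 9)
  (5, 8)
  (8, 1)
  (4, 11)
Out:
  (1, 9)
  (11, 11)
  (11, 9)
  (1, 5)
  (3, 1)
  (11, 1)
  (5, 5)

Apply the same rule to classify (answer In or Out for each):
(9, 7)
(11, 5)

Out, Out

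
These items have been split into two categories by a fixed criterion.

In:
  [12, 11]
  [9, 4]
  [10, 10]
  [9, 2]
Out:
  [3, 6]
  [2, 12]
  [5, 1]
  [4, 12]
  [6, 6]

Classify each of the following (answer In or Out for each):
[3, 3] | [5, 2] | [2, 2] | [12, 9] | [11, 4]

Out, Out, Out, In, In

The pattern is that an item is 'In' exactly when: first ≥ 9.
[3, 3]: first 3 — does not fit, so Out. [5, 2]: first 5 — does not fit, so Out. [2, 2]: first 2 — does not fit, so Out. [12, 9]: first 12 — passes, so In. [11, 4]: first 11 — passes, so In.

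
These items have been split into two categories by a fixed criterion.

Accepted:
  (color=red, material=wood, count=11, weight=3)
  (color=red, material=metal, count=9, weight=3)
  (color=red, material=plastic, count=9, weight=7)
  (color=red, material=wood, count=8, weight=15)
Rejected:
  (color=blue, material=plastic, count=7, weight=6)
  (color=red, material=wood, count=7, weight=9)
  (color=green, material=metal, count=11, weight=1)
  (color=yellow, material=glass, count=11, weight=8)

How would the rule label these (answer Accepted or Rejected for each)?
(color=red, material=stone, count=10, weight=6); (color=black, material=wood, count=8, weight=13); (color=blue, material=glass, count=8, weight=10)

Accepted, Rejected, Rejected

The distinguishing property — color is red AND count ≥ 8 — holds for all the 'Accepted' cases and none of the 'Rejected' cases.
(color=red, material=stone, count=10, weight=6): Accepted (color is red, count = 10).
(color=black, material=wood, count=8, weight=13): Rejected (color is black, count = 8).
(color=blue, material=glass, count=8, weight=10): Rejected (color is blue, count = 8).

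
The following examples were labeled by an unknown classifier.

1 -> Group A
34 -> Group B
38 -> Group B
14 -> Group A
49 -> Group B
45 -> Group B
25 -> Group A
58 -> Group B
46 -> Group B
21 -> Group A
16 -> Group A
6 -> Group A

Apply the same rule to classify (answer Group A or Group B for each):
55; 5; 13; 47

The classifier is using: at most 25.
55 — 55 > 25, hence Group B. 5 — 5 ≤ 25, hence Group A. 13 — 13 ≤ 25, hence Group A. 47 — 47 > 25, hence Group B.

Group B, Group A, Group A, Group B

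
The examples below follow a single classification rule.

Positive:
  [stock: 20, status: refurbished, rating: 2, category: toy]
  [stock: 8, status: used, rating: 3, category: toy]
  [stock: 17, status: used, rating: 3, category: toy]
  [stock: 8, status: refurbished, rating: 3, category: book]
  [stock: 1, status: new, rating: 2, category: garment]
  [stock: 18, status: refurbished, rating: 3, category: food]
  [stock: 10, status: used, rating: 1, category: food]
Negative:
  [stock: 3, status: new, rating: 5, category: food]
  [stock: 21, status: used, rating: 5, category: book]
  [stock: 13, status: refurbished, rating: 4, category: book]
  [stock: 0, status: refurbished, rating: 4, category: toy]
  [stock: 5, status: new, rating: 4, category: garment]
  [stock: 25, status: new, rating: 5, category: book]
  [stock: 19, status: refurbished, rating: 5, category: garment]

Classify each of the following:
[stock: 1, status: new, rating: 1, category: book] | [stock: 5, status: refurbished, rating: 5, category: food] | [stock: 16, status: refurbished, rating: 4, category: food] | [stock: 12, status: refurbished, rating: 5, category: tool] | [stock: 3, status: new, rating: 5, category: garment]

Positive, Negative, Negative, Negative, Negative

Rule: rating ≤ 3. This holds for each 'Positive' example and fails for each 'Negative' one.
Positive: [stock: 1, status: new, rating: 1, category: book], since rating = 1.
Negative: [stock: 5, status: refurbished, rating: 5, category: food], since rating = 5.
Negative: [stock: 16, status: refurbished, rating: 4, category: food], since rating = 4.
Negative: [stock: 12, status: refurbished, rating: 5, category: tool], since rating = 5.
Negative: [stock: 3, status: new, rating: 5, category: garment], since rating = 5.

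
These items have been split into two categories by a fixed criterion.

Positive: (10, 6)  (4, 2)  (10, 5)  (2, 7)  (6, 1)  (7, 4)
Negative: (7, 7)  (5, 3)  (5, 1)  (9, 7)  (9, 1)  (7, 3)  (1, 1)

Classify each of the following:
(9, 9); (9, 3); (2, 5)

Negative, Negative, Positive

The distinguishing property — product is even — holds for all the 'Positive' cases and none of the 'Negative' cases.
(9, 9): 9·9 = 81 — fails the rule, so Negative.
(9, 3): 9·3 = 27 — fails the rule, so Negative.
(2, 5): 2·5 = 10 — checks out, so Positive.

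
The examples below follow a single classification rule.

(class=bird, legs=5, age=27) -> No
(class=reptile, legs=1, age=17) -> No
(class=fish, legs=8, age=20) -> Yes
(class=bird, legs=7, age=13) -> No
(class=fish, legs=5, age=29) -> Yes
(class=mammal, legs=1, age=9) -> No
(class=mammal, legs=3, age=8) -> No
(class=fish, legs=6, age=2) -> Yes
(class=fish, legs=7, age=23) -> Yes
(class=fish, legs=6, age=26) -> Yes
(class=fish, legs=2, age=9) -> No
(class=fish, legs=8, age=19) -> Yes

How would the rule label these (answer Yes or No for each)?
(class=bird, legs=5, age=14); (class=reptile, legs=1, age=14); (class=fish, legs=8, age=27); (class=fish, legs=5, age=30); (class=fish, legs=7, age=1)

No, No, Yes, Yes, Yes

The pattern is that an item is 'Yes' exactly when: class is fish AND legs ≥ 3.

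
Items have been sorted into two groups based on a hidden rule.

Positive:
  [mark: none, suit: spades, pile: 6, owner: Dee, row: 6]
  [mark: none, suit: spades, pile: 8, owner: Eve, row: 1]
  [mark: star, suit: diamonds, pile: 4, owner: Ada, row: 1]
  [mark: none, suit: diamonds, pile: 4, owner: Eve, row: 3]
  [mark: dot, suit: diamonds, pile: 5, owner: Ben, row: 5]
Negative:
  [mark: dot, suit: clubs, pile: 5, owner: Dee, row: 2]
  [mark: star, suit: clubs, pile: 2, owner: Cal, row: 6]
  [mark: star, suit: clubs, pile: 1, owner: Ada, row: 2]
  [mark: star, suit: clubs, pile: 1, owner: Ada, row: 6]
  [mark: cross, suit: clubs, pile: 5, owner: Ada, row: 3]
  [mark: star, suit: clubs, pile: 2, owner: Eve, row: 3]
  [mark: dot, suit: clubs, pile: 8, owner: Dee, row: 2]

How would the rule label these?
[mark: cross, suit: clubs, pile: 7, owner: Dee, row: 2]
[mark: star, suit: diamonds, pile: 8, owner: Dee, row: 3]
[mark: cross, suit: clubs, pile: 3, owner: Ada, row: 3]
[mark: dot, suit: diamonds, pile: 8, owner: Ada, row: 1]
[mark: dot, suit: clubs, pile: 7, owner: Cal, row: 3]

Negative, Positive, Negative, Positive, Negative

The simplest hypothesis consistent with all the labels is: suit is not clubs.
[mark: cross, suit: clubs, pile: 7, owner: Dee, row: 2] — suit is clubs, hence Negative.
[mark: star, suit: diamonds, pile: 8, owner: Dee, row: 3] — suit is diamonds, hence Positive.
[mark: cross, suit: clubs, pile: 3, owner: Ada, row: 3] — suit is clubs, hence Negative.
[mark: dot, suit: diamonds, pile: 8, owner: Ada, row: 1] — suit is diamonds, hence Positive.
[mark: dot, suit: clubs, pile: 7, owner: Cal, row: 3] — suit is clubs, hence Negative.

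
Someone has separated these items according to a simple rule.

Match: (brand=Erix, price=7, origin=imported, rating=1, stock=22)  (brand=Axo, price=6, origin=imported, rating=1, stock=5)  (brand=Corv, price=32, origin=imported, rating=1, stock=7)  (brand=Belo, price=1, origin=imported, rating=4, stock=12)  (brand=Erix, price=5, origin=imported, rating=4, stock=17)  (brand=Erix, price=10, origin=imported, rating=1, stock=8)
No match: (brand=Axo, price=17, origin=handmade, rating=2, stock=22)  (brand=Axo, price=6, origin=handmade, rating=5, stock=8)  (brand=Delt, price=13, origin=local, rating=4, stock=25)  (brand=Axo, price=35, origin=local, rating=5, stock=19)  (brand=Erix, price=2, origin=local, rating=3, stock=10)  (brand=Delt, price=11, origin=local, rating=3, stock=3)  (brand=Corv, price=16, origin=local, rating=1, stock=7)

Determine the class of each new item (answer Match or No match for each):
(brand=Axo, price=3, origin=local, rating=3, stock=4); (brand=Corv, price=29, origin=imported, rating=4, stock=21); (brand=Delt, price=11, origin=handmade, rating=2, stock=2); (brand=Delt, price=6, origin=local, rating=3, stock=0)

Comparing the two groups points to one rule — origin is imported.
(brand=Axo, price=3, origin=local, rating=3, stock=4): origin is local — fails the rule, so No match.
(brand=Corv, price=29, origin=imported, rating=4, stock=21): origin is imported — qualifies, so Match.
(brand=Delt, price=11, origin=handmade, rating=2, stock=2): origin is handmade — fails the rule, so No match.
(brand=Delt, price=6, origin=local, rating=3, stock=0): origin is local — fails the rule, so No match.

No match, Match, No match, No match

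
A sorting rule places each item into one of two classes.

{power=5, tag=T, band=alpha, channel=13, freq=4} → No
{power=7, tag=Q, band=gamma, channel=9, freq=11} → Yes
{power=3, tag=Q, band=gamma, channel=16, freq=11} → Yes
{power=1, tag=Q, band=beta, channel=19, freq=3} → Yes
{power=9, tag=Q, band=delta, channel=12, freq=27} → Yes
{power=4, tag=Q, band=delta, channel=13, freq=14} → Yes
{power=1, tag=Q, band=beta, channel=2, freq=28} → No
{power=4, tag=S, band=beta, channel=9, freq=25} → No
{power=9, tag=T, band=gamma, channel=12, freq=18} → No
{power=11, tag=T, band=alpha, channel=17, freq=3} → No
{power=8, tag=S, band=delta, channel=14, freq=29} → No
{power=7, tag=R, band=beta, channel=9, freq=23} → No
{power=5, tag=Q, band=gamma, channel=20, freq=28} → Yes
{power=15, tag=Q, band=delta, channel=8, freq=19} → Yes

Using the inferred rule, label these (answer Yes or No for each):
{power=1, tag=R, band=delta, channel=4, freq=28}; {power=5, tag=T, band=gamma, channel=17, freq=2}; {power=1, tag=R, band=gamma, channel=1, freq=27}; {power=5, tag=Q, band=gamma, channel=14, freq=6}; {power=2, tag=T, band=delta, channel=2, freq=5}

No, No, No, Yes, No

The distinguishing property — tag is Q AND channel ≥ 8 — holds for all the 'Yes' cases and none of the 'No' cases.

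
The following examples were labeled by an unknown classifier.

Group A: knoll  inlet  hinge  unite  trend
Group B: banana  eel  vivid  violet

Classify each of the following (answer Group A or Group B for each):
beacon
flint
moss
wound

All 'Group A' examples share one property — odd length AND contains 'n' — and every 'Group B' example lacks it.
beacon: Group B (length 6, has 'n'). flint: Group A (length 5, has 'n'). moss: Group B (length 4, no 'n'). wound: Group A (length 5, has 'n').

Group B, Group A, Group B, Group A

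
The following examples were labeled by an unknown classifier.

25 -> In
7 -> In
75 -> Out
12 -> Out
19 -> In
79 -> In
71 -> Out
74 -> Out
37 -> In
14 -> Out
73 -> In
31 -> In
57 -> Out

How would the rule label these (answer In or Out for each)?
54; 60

The classifier is using: ≡ 1 (mod 3).
54 — 54 mod 3 = 0, hence Out. 60 — 60 mod 3 = 0, hence Out.

Out, Out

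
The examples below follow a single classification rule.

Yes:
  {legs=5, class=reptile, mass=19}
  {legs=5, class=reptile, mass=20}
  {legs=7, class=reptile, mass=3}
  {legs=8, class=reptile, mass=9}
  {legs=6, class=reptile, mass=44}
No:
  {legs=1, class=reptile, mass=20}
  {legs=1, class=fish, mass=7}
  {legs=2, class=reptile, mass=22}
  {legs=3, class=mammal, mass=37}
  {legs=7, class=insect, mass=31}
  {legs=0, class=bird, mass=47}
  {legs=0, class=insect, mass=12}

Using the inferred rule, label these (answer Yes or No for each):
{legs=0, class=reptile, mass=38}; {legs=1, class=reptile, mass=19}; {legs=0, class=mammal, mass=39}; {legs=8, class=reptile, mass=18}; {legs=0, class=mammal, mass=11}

One predicate separates the groups cleanly: class is reptile AND legs ≥ 3.

No, No, No, Yes, No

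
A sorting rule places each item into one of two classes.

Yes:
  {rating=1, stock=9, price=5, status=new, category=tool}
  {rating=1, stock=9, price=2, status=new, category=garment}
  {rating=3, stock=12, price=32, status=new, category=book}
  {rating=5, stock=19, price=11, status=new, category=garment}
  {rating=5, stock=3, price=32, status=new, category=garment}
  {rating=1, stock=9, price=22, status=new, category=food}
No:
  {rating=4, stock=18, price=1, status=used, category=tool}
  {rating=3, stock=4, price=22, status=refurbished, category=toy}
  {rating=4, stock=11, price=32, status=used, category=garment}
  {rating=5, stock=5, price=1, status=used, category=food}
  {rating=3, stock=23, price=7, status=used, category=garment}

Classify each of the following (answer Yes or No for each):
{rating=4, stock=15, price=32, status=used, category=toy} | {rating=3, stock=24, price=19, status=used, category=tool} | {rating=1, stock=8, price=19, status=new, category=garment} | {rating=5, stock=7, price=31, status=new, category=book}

The distinguishing property — status is new — holds for all the 'Yes' cases and none of the 'No' cases.
No: {rating=4, stock=15, price=32, status=used, category=toy}, since status is used.
No: {rating=3, stock=24, price=19, status=used, category=tool}, since status is used.
Yes: {rating=1, stock=8, price=19, status=new, category=garment}, since status is new.
Yes: {rating=5, stock=7, price=31, status=new, category=book}, since status is new.

No, No, Yes, Yes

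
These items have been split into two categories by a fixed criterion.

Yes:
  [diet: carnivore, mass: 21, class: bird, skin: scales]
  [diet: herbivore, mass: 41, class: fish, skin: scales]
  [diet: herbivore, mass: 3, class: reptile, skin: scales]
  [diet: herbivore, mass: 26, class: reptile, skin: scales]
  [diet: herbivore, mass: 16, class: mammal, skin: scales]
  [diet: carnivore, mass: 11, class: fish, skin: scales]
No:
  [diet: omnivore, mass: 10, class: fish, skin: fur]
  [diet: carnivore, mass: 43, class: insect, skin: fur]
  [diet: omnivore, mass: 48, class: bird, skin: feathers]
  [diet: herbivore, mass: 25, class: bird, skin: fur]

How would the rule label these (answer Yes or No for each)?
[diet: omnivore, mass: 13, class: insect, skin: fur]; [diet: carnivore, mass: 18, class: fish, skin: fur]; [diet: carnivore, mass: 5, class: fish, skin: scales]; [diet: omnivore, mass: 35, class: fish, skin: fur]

No, No, Yes, No

The pattern is that an item is 'Yes' exactly when: skin is scales.
[diet: omnivore, mass: 13, class: insect, skin: fur]: No (skin is fur). [diet: carnivore, mass: 18, class: fish, skin: fur]: No (skin is fur). [diet: carnivore, mass: 5, class: fish, skin: scales]: Yes (skin is scales). [diet: omnivore, mass: 35, class: fish, skin: fur]: No (skin is fur).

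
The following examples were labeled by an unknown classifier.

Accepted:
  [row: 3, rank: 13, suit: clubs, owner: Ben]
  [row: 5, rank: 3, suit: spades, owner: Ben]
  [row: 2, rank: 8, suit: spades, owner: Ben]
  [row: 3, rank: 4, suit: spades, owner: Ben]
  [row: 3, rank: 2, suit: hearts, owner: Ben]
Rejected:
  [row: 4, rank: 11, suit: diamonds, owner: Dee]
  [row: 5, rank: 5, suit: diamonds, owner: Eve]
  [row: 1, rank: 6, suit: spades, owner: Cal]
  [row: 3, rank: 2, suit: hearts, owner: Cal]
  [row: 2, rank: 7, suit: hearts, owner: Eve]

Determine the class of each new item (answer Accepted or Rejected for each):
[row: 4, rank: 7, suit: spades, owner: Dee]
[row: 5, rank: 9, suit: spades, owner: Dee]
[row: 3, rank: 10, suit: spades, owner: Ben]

Rule: owner is Ben. This holds for each 'Accepted' example and fails for each 'Rejected' one.
[row: 4, rank: 7, suit: spades, owner: Dee] → owner is Dee → Rejected.
[row: 5, rank: 9, suit: spades, owner: Dee] → owner is Dee → Rejected.
[row: 3, rank: 10, suit: spades, owner: Ben] → owner is Ben → Accepted.

Rejected, Rejected, Accepted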